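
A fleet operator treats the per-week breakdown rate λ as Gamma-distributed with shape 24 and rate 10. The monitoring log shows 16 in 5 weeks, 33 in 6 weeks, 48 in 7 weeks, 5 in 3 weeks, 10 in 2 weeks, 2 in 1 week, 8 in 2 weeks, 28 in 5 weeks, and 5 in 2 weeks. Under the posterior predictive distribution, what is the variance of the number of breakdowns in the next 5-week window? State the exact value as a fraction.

42960/1849

Total count: 16 + 33 + 48 + 5 + 10 + 2 + 8 + 28 + 5 = 155.
Total exposure: 5 + 6 + 7 + 3 + 2 + 1 + 2 + 5 + 2 = 33 weeks.
The Gamma prior is conjugate for the Poisson rate, so λ | data ~ Gamma(24+155, 10+33) = Gamma(179, 43).
The posterior predictive for a window of length T is Negative Binomial with variance T·α'·(β'+T)/β'² = 5·179·48/1849 = 42960/1849.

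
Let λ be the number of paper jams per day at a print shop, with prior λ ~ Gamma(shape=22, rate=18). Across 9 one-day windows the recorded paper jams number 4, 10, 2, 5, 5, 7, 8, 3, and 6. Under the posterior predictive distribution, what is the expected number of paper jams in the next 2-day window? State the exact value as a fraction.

Total count: 4 + 10 + 2 + 5 + 5 + 7 + 8 + 3 + 6 = 50.
Total exposure: 9 days.
Conjugate update: add total count to the shape and total exposure to the rate, giving Gamma(72, 27).
Predictive mean over a 2-day window = T·E[λ|data] = 2·72/27 = 16/3.

16/3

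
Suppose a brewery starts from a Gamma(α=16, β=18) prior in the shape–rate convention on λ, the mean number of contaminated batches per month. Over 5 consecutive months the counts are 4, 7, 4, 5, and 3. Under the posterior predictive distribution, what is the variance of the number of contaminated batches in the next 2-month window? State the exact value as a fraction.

1950/529

Total count: 4 + 7 + 4 + 5 + 3 = 23.
Total exposure: 5 months.
The Gamma prior is conjugate for the Poisson rate, so λ | data ~ Gamma(16+23, 18+5) = Gamma(39, 23).
The posterior predictive for a window of length T is Negative Binomial with variance T·α'·(β'+T)/β'² = 2·39·25/529 = 1950/529.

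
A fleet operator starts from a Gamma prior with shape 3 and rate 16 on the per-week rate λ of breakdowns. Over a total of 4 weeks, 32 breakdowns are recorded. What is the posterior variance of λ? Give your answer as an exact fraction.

Total count 32 over total exposure 4 weeks.
Conjugate update: add total count to the shape and total exposure to the rate, giving Gamma(35, 20).
Posterior variance = α'/β'² = 35/400 = 7/80.

7/80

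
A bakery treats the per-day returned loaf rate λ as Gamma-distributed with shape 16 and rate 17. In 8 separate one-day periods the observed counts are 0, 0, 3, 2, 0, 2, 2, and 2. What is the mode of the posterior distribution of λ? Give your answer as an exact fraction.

Total count: 0 + 0 + 3 + 2 + 0 + 2 + 2 + 2 = 11.
Total exposure: 8 days.
Conjugate update: add total count to the shape and total exposure to the rate, giving Gamma(27, 25).
Posterior mode = (α'−1)/β' = 26/25.

26/25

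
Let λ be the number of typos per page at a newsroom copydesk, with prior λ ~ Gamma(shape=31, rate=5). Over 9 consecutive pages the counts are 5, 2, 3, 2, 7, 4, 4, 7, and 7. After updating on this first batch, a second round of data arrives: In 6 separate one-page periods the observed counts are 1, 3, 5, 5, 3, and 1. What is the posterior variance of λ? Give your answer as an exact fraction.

9/40

Total count: 5 + 2 + 3 + 2 + 7 + 4 + 4 + 7 + 7 = 41.
Total exposure: 9 pages.
After the first batch: Gamma(31 + 41, 5 + 9) = Gamma(72, 14).
Total count: 1 + 3 + 5 + 5 + 3 + 1 = 18.
Total exposure: 6 pages.
After the second batch: Gamma(72 + 18, 14 + 6) = Gamma(90, 20).
Posterior variance = α'/β'² = 90/400 = 9/40.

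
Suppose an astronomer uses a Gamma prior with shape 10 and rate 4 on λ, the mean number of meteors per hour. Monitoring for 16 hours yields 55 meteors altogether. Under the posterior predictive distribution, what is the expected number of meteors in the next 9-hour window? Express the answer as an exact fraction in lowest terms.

117/4

Total count 55 over total exposure 16 hours.
Conjugate update: add total count to the shape and total exposure to the rate, giving Gamma(65, 20).
Predictive mean over a 9-hour window = T·E[λ|data] = 9·65/20 = 117/4.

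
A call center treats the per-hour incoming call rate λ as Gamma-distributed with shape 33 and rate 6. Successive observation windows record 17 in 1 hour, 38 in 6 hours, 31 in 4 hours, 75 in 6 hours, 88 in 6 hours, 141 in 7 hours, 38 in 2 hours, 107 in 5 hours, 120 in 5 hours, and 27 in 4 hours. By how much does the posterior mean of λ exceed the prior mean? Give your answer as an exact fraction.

Total count: 17 + 38 + 31 + 75 + 88 + 141 + 38 + 107 + 120 + 27 = 682.
Total exposure: 1 + 6 + 4 + 6 + 6 + 7 + 2 + 5 + 5 + 4 = 46 hours.
Gamma(α, β) with Poisson data over total exposure Σt gives posterior Gamma(α+Σx, β+Σt) = Gamma(715, 52).
Posterior mean = 715/52 = 55/4; prior mean = 33/6 = 11/2. Difference = 55/4 − 11/2 = 33/4.

33/4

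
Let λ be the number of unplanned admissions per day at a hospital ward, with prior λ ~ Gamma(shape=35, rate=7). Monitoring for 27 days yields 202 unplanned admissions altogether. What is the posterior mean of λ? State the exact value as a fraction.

Total count 202 over total exposure 27 days.
Posterior: α' = 35 + 202 = 237, β' = 7 + 27 = 34.
Posterior mean = α'/β' = 237/34.

237/34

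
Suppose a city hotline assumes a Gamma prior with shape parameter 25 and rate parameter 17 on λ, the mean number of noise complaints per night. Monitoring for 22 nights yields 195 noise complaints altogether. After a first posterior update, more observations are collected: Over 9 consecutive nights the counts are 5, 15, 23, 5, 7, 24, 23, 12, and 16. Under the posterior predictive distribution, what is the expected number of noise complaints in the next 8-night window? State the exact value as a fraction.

Total count 195 over total exposure 22 nights.
After the first batch: Gamma(25 + 195, 17 + 22) = Gamma(220, 39).
Total count: 5 + 15 + 23 + 5 + 7 + 24 + 23 + 12 + 16 = 130.
Total exposure: 9 nights.
After the second batch: Gamma(220 + 130, 39 + 9) = Gamma(350, 48).
Predictive mean over an 8-night window = T·E[λ|data] = 8·350/48 = 175/3.

175/3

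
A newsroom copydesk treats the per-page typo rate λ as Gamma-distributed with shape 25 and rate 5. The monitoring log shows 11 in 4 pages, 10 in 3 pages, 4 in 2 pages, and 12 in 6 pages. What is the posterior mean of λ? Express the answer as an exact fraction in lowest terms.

Total count: 11 + 10 + 4 + 12 = 37.
Total exposure: 4 + 3 + 2 + 6 = 15 pages.
Gamma(α, β) with Poisson data over total exposure Σt gives posterior Gamma(α+Σx, β+Σt) = Gamma(62, 20).
Posterior mean = α'/β' = 62/20 = 31/10.

31/10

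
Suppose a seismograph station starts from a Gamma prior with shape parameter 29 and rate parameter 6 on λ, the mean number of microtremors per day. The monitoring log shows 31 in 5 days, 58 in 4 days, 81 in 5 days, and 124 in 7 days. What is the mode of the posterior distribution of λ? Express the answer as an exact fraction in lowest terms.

Total count: 31 + 58 + 81 + 124 = 294.
Total exposure: 5 + 4 + 5 + 7 = 21 days.
Posterior: α' = 29 + 294 = 323, β' = 6 + 21 = 27.
Posterior mode = (α'−1)/β' = 322/27.

322/27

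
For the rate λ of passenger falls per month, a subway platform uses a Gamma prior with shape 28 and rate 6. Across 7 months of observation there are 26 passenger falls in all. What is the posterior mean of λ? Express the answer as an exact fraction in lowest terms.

54/13

Total count 26 over total exposure 7 months.
Gamma(α, β) with Poisson data over total exposure Σt gives posterior Gamma(α+Σx, β+Σt) = Gamma(54, 13).
Posterior mean = α'/β' = 54/13.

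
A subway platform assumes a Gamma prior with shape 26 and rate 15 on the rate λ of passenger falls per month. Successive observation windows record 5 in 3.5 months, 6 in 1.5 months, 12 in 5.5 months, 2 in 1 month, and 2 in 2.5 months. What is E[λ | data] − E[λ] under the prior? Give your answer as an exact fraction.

Total count: 5 + 6 + 12 + 2 + 2 = 27.
Total exposure: 3.5 + 1.5 + 5.5 + 1 + 2.5 = 14 months.
Gamma(α, β) with Poisson data over total exposure Σt gives posterior Gamma(α+Σx, β+Σt) = Gamma(53, 29).
Posterior mean = 53/29 = 53/29; prior mean = 26/15 = 26/15. Difference = 53/29 − 26/15 = 41/435.

41/435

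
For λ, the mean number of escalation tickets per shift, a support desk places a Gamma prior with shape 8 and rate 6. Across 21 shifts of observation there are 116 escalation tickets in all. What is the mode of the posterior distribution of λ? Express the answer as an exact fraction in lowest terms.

Total count 116 over total exposure 21 shifts.
Conjugate update: add total count to the shape and total exposure to the rate, giving Gamma(124, 27).
Posterior mode = (α'−1)/β' = 123/27 = 41/9.

41/9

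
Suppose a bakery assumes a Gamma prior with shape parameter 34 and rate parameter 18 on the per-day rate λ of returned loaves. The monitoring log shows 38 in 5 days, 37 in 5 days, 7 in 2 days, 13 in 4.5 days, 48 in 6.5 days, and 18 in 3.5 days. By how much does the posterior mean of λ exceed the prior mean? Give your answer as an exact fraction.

1997/801

Total count: 38 + 37 + 7 + 13 + 48 + 18 = 161.
Total exposure: 5 + 5 + 2 + 4.5 + 6.5 + 3.5 = 26.5 days.
Posterior: α' = 34 + 161 = 195, β' = 18 + 26.5 = 89/2.
Posterior mean = 195/(89/2) = 390/89; prior mean = 34/18 = 17/9. Difference = 390/89 − 17/9 = 1997/801.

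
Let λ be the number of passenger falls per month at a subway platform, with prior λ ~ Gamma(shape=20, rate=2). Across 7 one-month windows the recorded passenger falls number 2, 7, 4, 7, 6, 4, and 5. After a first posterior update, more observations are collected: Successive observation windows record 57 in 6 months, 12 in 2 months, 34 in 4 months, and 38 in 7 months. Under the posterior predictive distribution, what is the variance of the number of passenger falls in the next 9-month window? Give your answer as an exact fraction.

333/4

Total count: 2 + 7 + 4 + 7 + 6 + 4 + 5 = 35.
Total exposure: 7 months.
After the first batch: Gamma(20 + 35, 2 + 7) = Gamma(55, 9).
Total count: 57 + 12 + 34 + 38 = 141.
Total exposure: 6 + 2 + 4 + 7 = 19 months.
After the second batch: Gamma(55 + 141, 9 + 19) = Gamma(196, 28).
The posterior predictive for a window of length T is Negative Binomial with variance T·α'·(β'+T)/β'² = 9·196·37/784 = 333/4.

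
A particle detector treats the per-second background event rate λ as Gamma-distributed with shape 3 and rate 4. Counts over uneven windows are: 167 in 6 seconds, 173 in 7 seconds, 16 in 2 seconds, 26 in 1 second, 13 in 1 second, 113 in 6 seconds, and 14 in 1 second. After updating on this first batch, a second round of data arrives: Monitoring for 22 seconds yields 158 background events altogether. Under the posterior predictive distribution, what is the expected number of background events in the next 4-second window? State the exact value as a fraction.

Total count: 167 + 173 + 16 + 26 + 13 + 113 + 14 = 522.
Total exposure: 6 + 7 + 2 + 1 + 1 + 6 + 1 = 24 seconds.
After the first batch: Gamma(3 + 522, 4 + 24) = Gamma(525, 28).
Total count 158 over total exposure 22 seconds.
After the second batch: Gamma(525 + 158, 28 + 22) = Gamma(683, 50).
Predictive mean over a 4-second window = T·E[λ|data] = 4·683/50 = 1366/25.

1366/25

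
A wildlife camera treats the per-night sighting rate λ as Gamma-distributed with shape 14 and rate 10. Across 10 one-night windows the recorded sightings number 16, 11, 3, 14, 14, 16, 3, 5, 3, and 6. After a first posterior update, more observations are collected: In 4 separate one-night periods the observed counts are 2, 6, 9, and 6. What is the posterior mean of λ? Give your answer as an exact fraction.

Total count: 16 + 11 + 3 + 14 + 14 + 16 + 3 + 5 + 3 + 6 = 91.
Total exposure: 10 nights.
After the first batch: Gamma(14 + 91, 10 + 10) = Gamma(105, 20).
Total count: 2 + 6 + 9 + 6 = 23.
Total exposure: 4 nights.
After the second batch: Gamma(105 + 23, 20 + 4) = Gamma(128, 24).
Posterior mean = α'/β' = 128/24 = 16/3.

16/3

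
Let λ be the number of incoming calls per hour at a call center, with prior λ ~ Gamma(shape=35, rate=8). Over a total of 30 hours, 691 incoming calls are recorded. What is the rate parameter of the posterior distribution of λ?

38

Total count 691 over total exposure 30 hours.
Conjugate update: add total count to the shape and total exposure to the rate, giving Gamma(726, 38).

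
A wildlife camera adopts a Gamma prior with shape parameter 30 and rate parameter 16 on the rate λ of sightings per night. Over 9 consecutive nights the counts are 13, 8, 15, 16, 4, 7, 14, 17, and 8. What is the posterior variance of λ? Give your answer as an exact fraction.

132/625

Total count: 13 + 8 + 15 + 16 + 4 + 7 + 14 + 17 + 8 = 102.
Total exposure: 9 nights.
The Gamma prior is conjugate for the Poisson rate, so λ | data ~ Gamma(30+102, 16+9) = Gamma(132, 25).
Posterior variance = α'/β'² = 132/625.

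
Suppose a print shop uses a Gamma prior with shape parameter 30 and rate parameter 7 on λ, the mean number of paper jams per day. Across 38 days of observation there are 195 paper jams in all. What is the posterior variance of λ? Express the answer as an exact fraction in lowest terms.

1/9

Total count 195 over total exposure 38 days.
By Gamma–Poisson conjugacy, the posterior is Gamma(α + Σx, β + Σt) = Gamma(30 + 195, 7 + 38) = Gamma(225, 45).
Posterior variance = α'/β'² = 225/2025 = 1/9.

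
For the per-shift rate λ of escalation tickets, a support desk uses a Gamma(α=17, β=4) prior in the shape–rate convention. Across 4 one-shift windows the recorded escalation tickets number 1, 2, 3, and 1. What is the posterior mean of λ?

3

Total count: 1 + 2 + 3 + 1 = 7.
Total exposure: 4 shifts.
The Gamma prior is conjugate for the Poisson rate, so λ | data ~ Gamma(17+7, 4+4) = Gamma(24, 8).
Posterior mean = α'/β' = 24/8 = 3.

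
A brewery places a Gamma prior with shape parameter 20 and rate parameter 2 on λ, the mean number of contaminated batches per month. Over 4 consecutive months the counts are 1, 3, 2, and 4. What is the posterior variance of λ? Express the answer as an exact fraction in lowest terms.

5/6

Total count: 1 + 3 + 2 + 4 = 10.
Total exposure: 4 months.
The Gamma prior is conjugate for the Poisson rate, so λ | data ~ Gamma(20+10, 2+4) = Gamma(30, 6).
Posterior variance = α'/β'² = 30/36 = 5/6.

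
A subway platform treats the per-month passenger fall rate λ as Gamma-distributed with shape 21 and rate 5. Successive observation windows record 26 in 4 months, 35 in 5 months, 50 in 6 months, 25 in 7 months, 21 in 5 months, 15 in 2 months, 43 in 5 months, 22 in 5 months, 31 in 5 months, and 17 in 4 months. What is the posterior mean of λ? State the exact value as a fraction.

306/53

Total count: 26 + 35 + 50 + 25 + 21 + 15 + 43 + 22 + 31 + 17 = 285.
Total exposure: 4 + 5 + 6 + 7 + 5 + 2 + 5 + 5 + 5 + 4 = 48 months.
By Gamma–Poisson conjugacy, the posterior is Gamma(α + Σx, β + Σt) = Gamma(21 + 285, 5 + 48) = Gamma(306, 53).
Posterior mean = α'/β' = 306/53.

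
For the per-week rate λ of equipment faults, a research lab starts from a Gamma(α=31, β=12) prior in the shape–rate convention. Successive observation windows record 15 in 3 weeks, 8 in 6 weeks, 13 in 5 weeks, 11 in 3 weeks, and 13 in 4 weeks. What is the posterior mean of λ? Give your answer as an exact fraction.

91/33

Total count: 15 + 8 + 13 + 11 + 13 = 60.
Total exposure: 3 + 6 + 5 + 3 + 4 = 21 weeks.
Gamma(α, β) with Poisson data over total exposure Σt gives posterior Gamma(α+Σx, β+Σt) = Gamma(91, 33).
Posterior mean = α'/β' = 91/33.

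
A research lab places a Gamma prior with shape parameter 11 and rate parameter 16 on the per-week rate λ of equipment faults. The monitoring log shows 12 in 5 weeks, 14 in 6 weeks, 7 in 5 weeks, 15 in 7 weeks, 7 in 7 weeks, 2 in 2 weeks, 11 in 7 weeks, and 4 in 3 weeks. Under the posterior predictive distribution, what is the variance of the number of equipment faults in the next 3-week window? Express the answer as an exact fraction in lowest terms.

15189/3364

Total count: 12 + 14 + 7 + 15 + 7 + 2 + 11 + 4 = 72.
Total exposure: 5 + 6 + 5 + 7 + 7 + 2 + 7 + 3 = 42 weeks.
Posterior: α' = 11 + 72 = 83, β' = 16 + 42 = 58.
The posterior predictive for a window of length T is Negative Binomial with variance T·α'·(β'+T)/β'² = 3·83·61/3364 = 15189/3364.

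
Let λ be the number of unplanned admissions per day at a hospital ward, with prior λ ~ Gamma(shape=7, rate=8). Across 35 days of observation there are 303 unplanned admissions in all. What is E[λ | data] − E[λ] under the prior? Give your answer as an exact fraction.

Total count 303 over total exposure 35 days.
Conjugate update: add total count to the shape and total exposure to the rate, giving Gamma(310, 43).
Posterior mean = 310/43 = 310/43; prior mean = 7/8 = 7/8. Difference = 310/43 − 7/8 = 2179/344.

2179/344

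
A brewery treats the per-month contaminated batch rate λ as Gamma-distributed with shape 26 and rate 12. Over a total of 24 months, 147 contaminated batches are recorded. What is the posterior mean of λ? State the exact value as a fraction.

Total count 147 over total exposure 24 months.
By Gamma–Poisson conjugacy, the posterior is Gamma(α + Σx, β + Σt) = Gamma(26 + 147, 12 + 24) = Gamma(173, 36).
Posterior mean = α'/β' = 173/36.

173/36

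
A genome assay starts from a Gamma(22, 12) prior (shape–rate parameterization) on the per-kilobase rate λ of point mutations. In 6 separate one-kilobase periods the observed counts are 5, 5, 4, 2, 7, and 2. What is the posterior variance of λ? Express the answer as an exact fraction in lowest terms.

Total count: 5 + 5 + 4 + 2 + 7 + 2 = 25.
Total exposure: 6 kilobases.
Gamma(α, β) with Poisson data over total exposure Σt gives posterior Gamma(α+Σx, β+Σt) = Gamma(47, 18).
Posterior variance = α'/β'² = 47/324.

47/324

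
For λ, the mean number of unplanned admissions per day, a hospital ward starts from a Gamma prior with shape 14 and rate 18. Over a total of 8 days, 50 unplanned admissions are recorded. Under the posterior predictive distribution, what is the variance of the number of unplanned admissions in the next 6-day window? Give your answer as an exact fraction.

Total count 50 over total exposure 8 days.
Conjugate update: add total count to the shape and total exposure to the rate, giving Gamma(64, 26).
The posterior predictive for a window of length T is Negative Binomial with variance T·α'·(β'+T)/β'² = 6·64·32/676 = 3072/169.

3072/169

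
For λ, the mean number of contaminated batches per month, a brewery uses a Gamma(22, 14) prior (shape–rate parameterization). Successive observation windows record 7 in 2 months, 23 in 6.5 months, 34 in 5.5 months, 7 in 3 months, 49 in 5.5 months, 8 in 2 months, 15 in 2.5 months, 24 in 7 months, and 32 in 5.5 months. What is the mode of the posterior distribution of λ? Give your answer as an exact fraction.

440/107

Total count: 7 + 23 + 34 + 7 + 49 + 8 + 15 + 24 + 32 = 199.
Total exposure: 2 + 6.5 + 5.5 + 3 + 5.5 + 2 + 2.5 + 7 + 5.5 = 39.5 months.
The Gamma prior is conjugate for the Poisson rate, so λ | data ~ Gamma(22+199, 14+39.5) = Gamma(221, 107/2).
Posterior mode = (α'−1)/β' = 220/(107/2) = 440/107.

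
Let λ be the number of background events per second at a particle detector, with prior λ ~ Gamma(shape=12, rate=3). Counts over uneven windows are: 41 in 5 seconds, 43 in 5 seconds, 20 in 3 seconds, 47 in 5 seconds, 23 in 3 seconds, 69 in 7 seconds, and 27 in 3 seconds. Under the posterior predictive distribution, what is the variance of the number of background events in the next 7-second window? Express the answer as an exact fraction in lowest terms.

40467/578

Total count: 41 + 43 + 20 + 47 + 23 + 69 + 27 = 270.
Total exposure: 5 + 5 + 3 + 5 + 3 + 7 + 3 = 31 seconds.
By Gamma–Poisson conjugacy, the posterior is Gamma(α + Σx, β + Σt) = Gamma(12 + 270, 3 + 31) = Gamma(282, 34).
The posterior predictive for a window of length T is Negative Binomial with variance T·α'·(β'+T)/β'² = 7·282·41/1156 = 40467/578.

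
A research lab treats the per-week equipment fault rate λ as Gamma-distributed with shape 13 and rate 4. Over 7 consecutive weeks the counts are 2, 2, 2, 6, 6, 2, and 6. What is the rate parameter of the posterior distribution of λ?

Total count: 2 + 2 + 2 + 6 + 6 + 2 + 6 = 26.
Total exposure: 7 weeks.
By Gamma–Poisson conjugacy, the posterior is Gamma(α + Σx, β + Σt) = Gamma(13 + 26, 4 + 7) = Gamma(39, 11).

11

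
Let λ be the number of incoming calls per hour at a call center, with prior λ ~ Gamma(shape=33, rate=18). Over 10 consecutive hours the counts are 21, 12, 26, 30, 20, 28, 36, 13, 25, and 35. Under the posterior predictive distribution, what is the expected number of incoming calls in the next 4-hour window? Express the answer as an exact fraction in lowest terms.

Total count: 21 + 12 + 26 + 30 + 20 + 28 + 36 + 13 + 25 + 35 = 246.
Total exposure: 10 hours.
Posterior: α' = 33 + 246 = 279, β' = 18 + 10 = 28.
Predictive mean over a 4-hour window = T·E[λ|data] = 4·279/28 = 279/7.

279/7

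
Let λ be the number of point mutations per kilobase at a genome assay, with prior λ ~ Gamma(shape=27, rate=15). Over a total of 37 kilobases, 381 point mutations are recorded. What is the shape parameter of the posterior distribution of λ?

Total count 381 over total exposure 37 kilobases.
Gamma(α, β) with Poisson data over total exposure Σt gives posterior Gamma(α+Σx, β+Σt) = Gamma(408, 52).

408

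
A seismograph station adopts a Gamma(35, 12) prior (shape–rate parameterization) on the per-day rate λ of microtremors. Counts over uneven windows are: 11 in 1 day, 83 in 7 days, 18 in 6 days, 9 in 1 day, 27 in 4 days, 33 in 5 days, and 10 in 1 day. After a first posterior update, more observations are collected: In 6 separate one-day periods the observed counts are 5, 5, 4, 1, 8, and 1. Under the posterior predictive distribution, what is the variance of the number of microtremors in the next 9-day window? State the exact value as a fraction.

Total count: 11 + 83 + 18 + 9 + 27 + 33 + 10 = 191.
Total exposure: 1 + 7 + 6 + 1 + 4 + 5 + 1 = 25 days.
After the first batch: Gamma(35 + 191, 12 + 25) = Gamma(226, 37).
Total count: 5 + 5 + 4 + 1 + 8 + 1 = 24.
Total exposure: 6 days.
After the second batch: Gamma(226 + 24, 37 + 6) = Gamma(250, 43).
The posterior predictive for a window of length T is Negative Binomial with variance T·α'·(β'+T)/β'² = 9·250·52/1849 = 117000/1849.

117000/1849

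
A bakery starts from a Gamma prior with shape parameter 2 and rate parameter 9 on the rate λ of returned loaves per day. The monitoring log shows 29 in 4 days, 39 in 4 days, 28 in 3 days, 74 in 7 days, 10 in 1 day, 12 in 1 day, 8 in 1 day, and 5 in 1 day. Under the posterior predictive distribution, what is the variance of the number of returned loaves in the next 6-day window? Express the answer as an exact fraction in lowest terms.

Total count: 29 + 39 + 28 + 74 + 10 + 12 + 8 + 5 = 205.
Total exposure: 4 + 4 + 3 + 7 + 1 + 1 + 1 + 1 = 22 days.
Posterior: α' = 2 + 205 = 207, β' = 9 + 22 = 31.
The posterior predictive for a window of length T is Negative Binomial with variance T·α'·(β'+T)/β'² = 6·207·37/961 = 45954/961.

45954/961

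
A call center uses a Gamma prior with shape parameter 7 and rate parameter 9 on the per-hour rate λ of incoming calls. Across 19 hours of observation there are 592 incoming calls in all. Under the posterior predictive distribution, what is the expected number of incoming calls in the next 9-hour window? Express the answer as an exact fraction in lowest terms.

Total count 592 over total exposure 19 hours.
Posterior: α' = 7 + 592 = 599, β' = 9 + 19 = 28.
Predictive mean over a 9-hour window = T·E[λ|data] = 9·599/28 = 5391/28.

5391/28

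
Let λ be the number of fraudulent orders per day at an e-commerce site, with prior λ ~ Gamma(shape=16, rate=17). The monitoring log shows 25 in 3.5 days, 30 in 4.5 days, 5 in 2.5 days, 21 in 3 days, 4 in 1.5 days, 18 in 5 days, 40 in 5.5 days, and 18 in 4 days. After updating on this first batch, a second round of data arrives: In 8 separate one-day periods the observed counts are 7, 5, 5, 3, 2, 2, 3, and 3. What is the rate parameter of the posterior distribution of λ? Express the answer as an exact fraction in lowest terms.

Total count: 25 + 30 + 5 + 21 + 4 + 18 + 40 + 18 = 161.
Total exposure: 3.5 + 4.5 + 2.5 + 3 + 1.5 + 5 + 5.5 + 4 = 29.5 days.
After the first batch: Gamma(16 + 161, 17 + 29.5) = Gamma(177, 93/2).
Total count: 7 + 5 + 5 + 3 + 2 + 2 + 3 + 3 = 30.
Total exposure: 8 days.
After the second batch: Gamma(177 + 30, 93/2 + 8) = Gamma(207, 109/2).

109/2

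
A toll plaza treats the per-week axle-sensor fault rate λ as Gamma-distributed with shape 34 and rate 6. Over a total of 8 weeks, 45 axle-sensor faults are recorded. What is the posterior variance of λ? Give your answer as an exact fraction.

79/196

Total count 45 over total exposure 8 weeks.
The Gamma prior is conjugate for the Poisson rate, so λ | data ~ Gamma(34+45, 6+8) = Gamma(79, 14).
Posterior variance = α'/β'² = 79/196.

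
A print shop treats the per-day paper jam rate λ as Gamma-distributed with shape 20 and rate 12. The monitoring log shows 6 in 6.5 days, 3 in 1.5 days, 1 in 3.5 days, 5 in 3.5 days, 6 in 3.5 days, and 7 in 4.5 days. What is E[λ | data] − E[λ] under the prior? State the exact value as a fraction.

-31/105

Total count: 6 + 3 + 1 + 5 + 6 + 7 = 28.
Total exposure: 6.5 + 1.5 + 3.5 + 3.5 + 3.5 + 4.5 = 23 days.
The Gamma prior is conjugate for the Poisson rate, so λ | data ~ Gamma(20+28, 12+23) = Gamma(48, 35).
Posterior mean = 48/35 = 48/35; prior mean = 20/12 = 5/3. Difference = 48/35 − 5/3 = -31/105.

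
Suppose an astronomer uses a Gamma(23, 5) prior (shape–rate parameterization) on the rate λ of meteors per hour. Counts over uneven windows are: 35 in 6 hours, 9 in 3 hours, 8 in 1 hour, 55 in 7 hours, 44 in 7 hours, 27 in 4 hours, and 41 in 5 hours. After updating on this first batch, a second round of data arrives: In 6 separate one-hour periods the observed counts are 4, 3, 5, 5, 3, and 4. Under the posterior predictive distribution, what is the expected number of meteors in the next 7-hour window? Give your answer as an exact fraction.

931/22

Total count: 35 + 9 + 8 + 55 + 44 + 27 + 41 = 219.
Total exposure: 6 + 3 + 1 + 7 + 7 + 4 + 5 = 33 hours.
After the first batch: Gamma(23 + 219, 5 + 33) = Gamma(242, 38).
Total count: 4 + 3 + 5 + 5 + 3 + 4 = 24.
Total exposure: 6 hours.
After the second batch: Gamma(242 + 24, 38 + 6) = Gamma(266, 44).
Predictive mean over a 7-hour window = T·E[λ|data] = 7·266/44 = 931/22.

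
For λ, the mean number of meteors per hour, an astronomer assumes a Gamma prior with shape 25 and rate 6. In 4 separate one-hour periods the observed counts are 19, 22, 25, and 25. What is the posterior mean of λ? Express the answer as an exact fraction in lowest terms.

Total count: 19 + 22 + 25 + 25 = 91.
Total exposure: 4 hours.
Posterior: α' = 25 + 91 = 116, β' = 6 + 4 = 10.
Posterior mean = α'/β' = 116/10 = 58/5.

58/5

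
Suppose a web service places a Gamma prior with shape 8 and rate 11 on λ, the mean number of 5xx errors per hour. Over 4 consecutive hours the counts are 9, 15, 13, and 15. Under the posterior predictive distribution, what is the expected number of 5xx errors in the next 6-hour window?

24

Total count: 9 + 15 + 13 + 15 = 52.
Total exposure: 4 hours.
Posterior: α' = 8 + 52 = 60, β' = 11 + 4 = 15.
Predictive mean over a 6-hour window = T·E[λ|data] = 6·60/15 = 24.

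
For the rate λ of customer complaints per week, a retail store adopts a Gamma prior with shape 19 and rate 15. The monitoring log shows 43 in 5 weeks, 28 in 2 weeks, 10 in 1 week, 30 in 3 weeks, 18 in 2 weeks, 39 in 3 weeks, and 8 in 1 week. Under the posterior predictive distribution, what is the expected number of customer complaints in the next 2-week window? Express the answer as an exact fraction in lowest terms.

195/16

Total count: 43 + 28 + 10 + 30 + 18 + 39 + 8 = 176.
Total exposure: 5 + 2 + 1 + 3 + 2 + 3 + 1 = 17 weeks.
Conjugate update: add total count to the shape and total exposure to the rate, giving Gamma(195, 32).
Predictive mean over a 2-week window = T·E[λ|data] = 2·195/32 = 195/16.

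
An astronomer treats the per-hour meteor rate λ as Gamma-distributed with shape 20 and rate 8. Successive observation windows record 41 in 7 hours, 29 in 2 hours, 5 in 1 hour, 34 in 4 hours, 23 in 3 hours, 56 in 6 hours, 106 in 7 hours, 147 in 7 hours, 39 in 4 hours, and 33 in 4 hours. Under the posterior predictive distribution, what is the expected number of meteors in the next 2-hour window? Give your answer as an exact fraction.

Total count: 41 + 29 + 5 + 34 + 23 + 56 + 106 + 147 + 39 + 33 = 513.
Total exposure: 7 + 2 + 1 + 4 + 3 + 6 + 7 + 7 + 4 + 4 = 45 hours.
Gamma(α, β) with Poisson data over total exposure Σt gives posterior Gamma(α+Σx, β+Σt) = Gamma(533, 53).
Predictive mean over a 2-hour window = T·E[λ|data] = 2·533/53 = 1066/53.

1066/53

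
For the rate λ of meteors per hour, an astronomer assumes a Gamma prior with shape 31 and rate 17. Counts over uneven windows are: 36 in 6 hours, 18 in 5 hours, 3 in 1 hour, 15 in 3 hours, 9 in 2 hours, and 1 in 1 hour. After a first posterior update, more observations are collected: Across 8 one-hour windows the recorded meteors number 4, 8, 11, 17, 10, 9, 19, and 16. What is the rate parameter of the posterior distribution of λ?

43

Total count: 36 + 18 + 3 + 15 + 9 + 1 = 82.
Total exposure: 6 + 5 + 1 + 3 + 2 + 1 = 18 hours.
After the first batch: Gamma(31 + 82, 17 + 18) = Gamma(113, 35).
Total count: 4 + 8 + 11 + 17 + 10 + 9 + 19 + 16 = 94.
Total exposure: 8 hours.
After the second batch: Gamma(113 + 94, 35 + 8) = Gamma(207, 43).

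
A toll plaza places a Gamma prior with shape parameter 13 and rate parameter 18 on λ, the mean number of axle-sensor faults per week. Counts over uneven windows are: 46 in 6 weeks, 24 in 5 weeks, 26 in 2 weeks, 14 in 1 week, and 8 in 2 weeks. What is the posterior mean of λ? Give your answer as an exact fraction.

Total count: 46 + 24 + 26 + 14 + 8 = 118.
Total exposure: 6 + 5 + 2 + 1 + 2 = 16 weeks.
Gamma(α, β) with Poisson data over total exposure Σt gives posterior Gamma(α+Σx, β+Σt) = Gamma(131, 34).
Posterior mean = α'/β' = 131/34.

131/34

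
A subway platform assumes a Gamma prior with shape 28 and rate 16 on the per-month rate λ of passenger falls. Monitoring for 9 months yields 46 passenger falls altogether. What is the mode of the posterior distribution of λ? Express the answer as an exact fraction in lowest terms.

73/25

Total count 46 over total exposure 9 months.
By Gamma–Poisson conjugacy, the posterior is Gamma(α + Σx, β + Σt) = Gamma(28 + 46, 16 + 9) = Gamma(74, 25).
Posterior mode = (α'−1)/β' = 73/25.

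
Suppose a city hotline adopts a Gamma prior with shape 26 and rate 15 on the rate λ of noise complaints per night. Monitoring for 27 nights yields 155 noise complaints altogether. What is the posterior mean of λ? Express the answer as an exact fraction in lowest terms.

Total count 155 over total exposure 27 nights.
Conjugate update: add total count to the shape and total exposure to the rate, giving Gamma(181, 42).
Posterior mean = α'/β' = 181/42.

181/42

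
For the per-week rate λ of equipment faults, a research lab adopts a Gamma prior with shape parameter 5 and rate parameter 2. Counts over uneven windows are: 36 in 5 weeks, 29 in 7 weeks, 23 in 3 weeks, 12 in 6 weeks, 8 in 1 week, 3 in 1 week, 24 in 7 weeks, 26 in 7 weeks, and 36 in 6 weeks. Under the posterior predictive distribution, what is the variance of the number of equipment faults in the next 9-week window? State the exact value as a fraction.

Total count: 36 + 29 + 23 + 12 + 8 + 3 + 24 + 26 + 36 = 197.
Total exposure: 5 + 7 + 3 + 6 + 1 + 1 + 7 + 7 + 6 = 43 weeks.
Conjugate update: add total count to the shape and total exposure to the rate, giving Gamma(202, 45).
The posterior predictive for a window of length T is Negative Binomial with variance T·α'·(β'+T)/β'² = 9·202·54/2025 = 1212/25.

1212/25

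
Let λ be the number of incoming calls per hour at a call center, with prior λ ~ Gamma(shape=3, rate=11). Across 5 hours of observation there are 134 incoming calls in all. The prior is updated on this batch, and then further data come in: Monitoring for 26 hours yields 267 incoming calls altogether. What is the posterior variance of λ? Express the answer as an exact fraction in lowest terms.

101/441

Total count 134 over total exposure 5 hours.
After the first batch: Gamma(3 + 134, 11 + 5) = Gamma(137, 16).
Total count 267 over total exposure 26 hours.
After the second batch: Gamma(137 + 267, 16 + 26) = Gamma(404, 42).
Posterior variance = α'/β'² = 404/1764 = 101/441.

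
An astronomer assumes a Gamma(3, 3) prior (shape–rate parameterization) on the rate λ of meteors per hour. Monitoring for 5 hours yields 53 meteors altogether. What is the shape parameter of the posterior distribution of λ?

56

Total count 53 over total exposure 5 hours.
Posterior: α' = 3 + 53 = 56, β' = 3 + 5 = 8.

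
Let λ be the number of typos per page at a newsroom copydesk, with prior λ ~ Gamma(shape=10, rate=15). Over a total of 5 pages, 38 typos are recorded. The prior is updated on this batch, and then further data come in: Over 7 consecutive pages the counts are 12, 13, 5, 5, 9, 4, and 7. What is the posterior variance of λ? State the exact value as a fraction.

Total count 38 over total exposure 5 pages.
After the first batch: Gamma(10 + 38, 15 + 5) = Gamma(48, 20).
Total count: 12 + 13 + 5 + 5 + 9 + 4 + 7 = 55.
Total exposure: 7 pages.
After the second batch: Gamma(48 + 55, 20 + 7) = Gamma(103, 27).
Posterior variance = α'/β'² = 103/729.

103/729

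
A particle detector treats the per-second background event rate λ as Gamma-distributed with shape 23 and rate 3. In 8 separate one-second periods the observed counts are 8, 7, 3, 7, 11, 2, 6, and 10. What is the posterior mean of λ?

7

Total count: 8 + 7 + 3 + 7 + 11 + 2 + 6 + 10 = 54.
Total exposure: 8 seconds.
By Gamma–Poisson conjugacy, the posterior is Gamma(α + Σx, β + Σt) = Gamma(23 + 54, 3 + 8) = Gamma(77, 11).
Posterior mean = α'/β' = 77/11 = 7.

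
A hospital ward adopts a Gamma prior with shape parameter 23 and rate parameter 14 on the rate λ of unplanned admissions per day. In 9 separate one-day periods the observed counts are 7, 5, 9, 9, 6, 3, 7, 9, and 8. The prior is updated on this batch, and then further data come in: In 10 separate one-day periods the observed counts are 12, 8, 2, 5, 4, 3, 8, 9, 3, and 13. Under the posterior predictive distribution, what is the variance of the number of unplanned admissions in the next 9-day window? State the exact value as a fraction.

6426/121

Total count: 7 + 5 + 9 + 9 + 6 + 3 + 7 + 9 + 8 = 63.
Total exposure: 9 days.
After the first batch: Gamma(23 + 63, 14 + 9) = Gamma(86, 23).
Total count: 12 + 8 + 2 + 5 + 4 + 3 + 8 + 9 + 3 + 13 = 67.
Total exposure: 10 days.
After the second batch: Gamma(86 + 67, 23 + 10) = Gamma(153, 33).
The posterior predictive for a window of length T is Negative Binomial with variance T·α'·(β'+T)/β'² = 9·153·42/1089 = 6426/121.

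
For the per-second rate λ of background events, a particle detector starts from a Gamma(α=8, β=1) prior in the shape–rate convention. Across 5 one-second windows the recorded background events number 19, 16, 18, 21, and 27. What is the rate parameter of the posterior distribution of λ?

6

Total count: 19 + 16 + 18 + 21 + 27 = 101.
Total exposure: 5 seconds.
Posterior: α' = 8 + 101 = 109, β' = 1 + 5 = 6.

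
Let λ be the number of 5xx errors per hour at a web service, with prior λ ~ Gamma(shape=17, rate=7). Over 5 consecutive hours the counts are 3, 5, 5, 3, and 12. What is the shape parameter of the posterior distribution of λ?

Total count: 3 + 5 + 5 + 3 + 12 = 28.
Total exposure: 5 hours.
By Gamma–Poisson conjugacy, the posterior is Gamma(α + Σx, β + Σt) = Gamma(17 + 28, 7 + 5) = Gamma(45, 12).

45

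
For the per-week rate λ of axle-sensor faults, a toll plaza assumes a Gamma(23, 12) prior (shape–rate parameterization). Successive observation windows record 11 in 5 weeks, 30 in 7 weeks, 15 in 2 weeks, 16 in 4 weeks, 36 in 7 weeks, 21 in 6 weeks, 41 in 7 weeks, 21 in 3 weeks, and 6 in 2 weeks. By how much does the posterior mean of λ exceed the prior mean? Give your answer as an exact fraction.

25/12

Total count: 11 + 30 + 15 + 16 + 36 + 21 + 41 + 21 + 6 = 197.
Total exposure: 5 + 7 + 2 + 4 + 7 + 6 + 7 + 3 + 2 = 43 weeks.
The Gamma prior is conjugate for the Poisson rate, so λ | data ~ Gamma(23+197, 12+43) = Gamma(220, 55).
Posterior mean = 220/55 = 4; prior mean = 23/12 = 23/12. Difference = 4 − 23/12 = 25/12.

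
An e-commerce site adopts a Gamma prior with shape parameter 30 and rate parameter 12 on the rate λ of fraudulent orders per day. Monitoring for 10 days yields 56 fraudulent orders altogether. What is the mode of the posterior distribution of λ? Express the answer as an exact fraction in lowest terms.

Total count 56 over total exposure 10 days.
Posterior: α' = 30 + 56 = 86, β' = 12 + 10 = 22.
Posterior mode = (α'−1)/β' = 85/22.

85/22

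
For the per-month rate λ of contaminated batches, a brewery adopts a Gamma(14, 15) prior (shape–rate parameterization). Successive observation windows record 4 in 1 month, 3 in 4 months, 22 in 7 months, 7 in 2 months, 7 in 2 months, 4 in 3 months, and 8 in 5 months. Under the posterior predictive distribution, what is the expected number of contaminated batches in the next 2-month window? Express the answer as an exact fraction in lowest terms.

Total count: 4 + 3 + 22 + 7 + 7 + 4 + 8 = 55.
Total exposure: 1 + 4 + 7 + 2 + 2 + 3 + 5 = 24 months.
The Gamma prior is conjugate for the Poisson rate, so λ | data ~ Gamma(14+55, 15+24) = Gamma(69, 39).
Predictive mean over a 2-month window = T·E[λ|data] = 2·69/39 = 46/13.

46/13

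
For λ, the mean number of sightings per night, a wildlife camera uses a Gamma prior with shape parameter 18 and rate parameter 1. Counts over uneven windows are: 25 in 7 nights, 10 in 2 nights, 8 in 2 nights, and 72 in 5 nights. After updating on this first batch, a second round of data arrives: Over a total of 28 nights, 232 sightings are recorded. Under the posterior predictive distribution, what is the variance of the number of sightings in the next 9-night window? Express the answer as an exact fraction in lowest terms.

438/5

Total count: 25 + 10 + 8 + 72 = 115.
Total exposure: 7 + 2 + 2 + 5 = 16 nights.
After the first batch: Gamma(18 + 115, 1 + 16) = Gamma(133, 17).
Total count 232 over total exposure 28 nights.
After the second batch: Gamma(133 + 232, 17 + 28) = Gamma(365, 45).
The posterior predictive for a window of length T is Negative Binomial with variance T·α'·(β'+T)/β'² = 9·365·54/2025 = 438/5.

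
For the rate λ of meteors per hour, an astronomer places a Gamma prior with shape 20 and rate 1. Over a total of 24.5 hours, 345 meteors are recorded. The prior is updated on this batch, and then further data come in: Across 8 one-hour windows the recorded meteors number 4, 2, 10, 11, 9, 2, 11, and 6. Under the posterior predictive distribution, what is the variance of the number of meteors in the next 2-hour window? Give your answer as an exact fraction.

Total count 345 over total exposure 24.5 hours.
After the first batch: Gamma(20 + 345, 1 + 24.5) = Gamma(365, 51/2).
Total count: 4 + 2 + 10 + 11 + 9 + 2 + 11 + 6 = 55.
Total exposure: 8 hours.
After the second batch: Gamma(365 + 55, 51/2 + 8) = Gamma(420, 67/2).
The posterior predictive for a window of length T is Negative Binomial with variance T·α'·(β'+T)/β'² = 2·420·(71/2)/(4489/4) = 119280/4489.

119280/4489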